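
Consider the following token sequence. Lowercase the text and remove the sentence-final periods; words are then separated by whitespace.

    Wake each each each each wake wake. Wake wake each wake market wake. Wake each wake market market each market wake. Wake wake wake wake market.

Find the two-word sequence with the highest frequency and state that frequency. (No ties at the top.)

"wake wake", 8 times

Bigram frequencies (highest first):
  wake wake: 8
  wake each: 3
  each each: 3
  each wake: 3
  wake market: 3
  market wake: 2
  … (3 more, each ≤ 1)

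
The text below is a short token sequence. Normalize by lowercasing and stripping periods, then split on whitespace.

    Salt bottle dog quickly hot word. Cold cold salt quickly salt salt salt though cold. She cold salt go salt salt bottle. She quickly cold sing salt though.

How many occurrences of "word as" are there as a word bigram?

Scanning the 27 overlapping bigram windows for "word as":
  (none found)

0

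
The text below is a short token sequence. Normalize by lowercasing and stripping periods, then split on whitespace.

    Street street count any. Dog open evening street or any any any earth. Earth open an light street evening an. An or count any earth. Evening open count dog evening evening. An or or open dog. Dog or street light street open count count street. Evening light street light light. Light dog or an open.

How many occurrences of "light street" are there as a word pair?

3

Scanning the 54 overlapping bigram windows for "light street":
  position 17–18: light street
  position 40–41: light street
  position 47–48: light street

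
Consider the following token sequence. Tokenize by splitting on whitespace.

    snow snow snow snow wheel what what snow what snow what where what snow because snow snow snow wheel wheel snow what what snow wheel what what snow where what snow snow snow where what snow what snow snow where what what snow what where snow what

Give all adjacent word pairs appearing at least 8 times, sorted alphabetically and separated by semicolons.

Bigram counts meeting the condition (at least 8 times):
  snow snow: 8
  what snow: 9

snow snow; what snow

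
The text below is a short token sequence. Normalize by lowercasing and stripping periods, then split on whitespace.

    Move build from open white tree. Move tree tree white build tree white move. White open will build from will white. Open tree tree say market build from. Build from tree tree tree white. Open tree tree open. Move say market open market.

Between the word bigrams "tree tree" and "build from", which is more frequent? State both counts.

"tree tree": 5 occurrences
"build from": 4 occurrences

"tree tree" (5 vs 4)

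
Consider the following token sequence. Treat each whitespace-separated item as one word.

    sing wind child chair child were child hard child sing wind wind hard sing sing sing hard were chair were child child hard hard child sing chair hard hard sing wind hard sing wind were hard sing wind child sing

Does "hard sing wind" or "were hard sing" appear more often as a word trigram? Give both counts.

"hard sing wind": 3 occurrences
"were hard sing": 1 occurrence

"hard sing wind" (3 vs 1)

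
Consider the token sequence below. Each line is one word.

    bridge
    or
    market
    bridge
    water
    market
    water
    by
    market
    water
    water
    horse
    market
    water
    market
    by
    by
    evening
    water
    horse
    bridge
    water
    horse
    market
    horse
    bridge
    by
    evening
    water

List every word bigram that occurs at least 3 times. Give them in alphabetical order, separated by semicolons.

Bigram counts meeting the condition (at least 3 times):
  market water: 3
  water horse: 3

market water; water horse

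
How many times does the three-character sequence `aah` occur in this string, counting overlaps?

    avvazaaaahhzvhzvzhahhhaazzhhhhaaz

Sliding a length-3 window over the 33 characters (31 positions):
  position 8–10: aah

1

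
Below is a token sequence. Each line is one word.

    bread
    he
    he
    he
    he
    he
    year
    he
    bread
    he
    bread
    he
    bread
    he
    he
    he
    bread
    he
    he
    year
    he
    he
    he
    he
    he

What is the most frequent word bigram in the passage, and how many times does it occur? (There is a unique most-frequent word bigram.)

"he he", 11 times

Bigram frequencies (highest first):
  he he: 11
  bread he: 5
  he bread: 4
  he year: 2
  year he: 2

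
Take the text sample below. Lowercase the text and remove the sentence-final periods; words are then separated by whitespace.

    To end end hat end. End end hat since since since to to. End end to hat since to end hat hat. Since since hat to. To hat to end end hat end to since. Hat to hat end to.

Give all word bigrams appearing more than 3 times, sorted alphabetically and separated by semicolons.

Bigram counts meeting the condition (more than 3 times):
  end end: 5
  end hat: 4
  to end: 4

end end; end hat; to end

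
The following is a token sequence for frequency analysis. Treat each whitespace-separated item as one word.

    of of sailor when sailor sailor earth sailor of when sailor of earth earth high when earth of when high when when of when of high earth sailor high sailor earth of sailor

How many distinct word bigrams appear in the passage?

22

33 tokens → 32 bigram windows in total.
Repeated bigrams (each contributes count−1 duplicates):
  of when: 3
  earth of: 2
  earth sailor: 2
  high when: 2
  of sailor: 2
  sailor earth: 2
  sailor of: 2
  when of: 2
  … (1 more repeated)
10 duplicate windows → 32 − 10 = 22 distinct.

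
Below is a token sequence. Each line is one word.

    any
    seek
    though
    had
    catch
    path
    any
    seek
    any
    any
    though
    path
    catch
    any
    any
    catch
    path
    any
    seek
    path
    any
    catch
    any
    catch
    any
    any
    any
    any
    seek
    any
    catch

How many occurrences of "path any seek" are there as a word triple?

Scanning the 29 overlapping trigram windows for "path any seek":
  position 6–8: path any seek
  position 17–19: path any seek

2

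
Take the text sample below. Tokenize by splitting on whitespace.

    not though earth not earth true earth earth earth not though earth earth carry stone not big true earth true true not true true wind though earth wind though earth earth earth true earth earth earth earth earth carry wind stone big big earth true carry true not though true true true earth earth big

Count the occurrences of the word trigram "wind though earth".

2

Scanning the 53 overlapping trigram windows for "wind though earth":
  position 25–27: wind though earth
  position 28–30: wind though earth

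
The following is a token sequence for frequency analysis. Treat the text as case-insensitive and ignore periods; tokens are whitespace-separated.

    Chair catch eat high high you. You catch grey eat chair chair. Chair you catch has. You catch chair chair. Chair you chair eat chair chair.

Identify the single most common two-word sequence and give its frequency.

Bigram frequencies (highest first):
  chair chair: 5
  you catch: 3
  eat chair: 2
  chair you: 2
  chair catch: 1
  catch eat: 1
  … (11 more, each ≤ 1)

"chair chair", 5 times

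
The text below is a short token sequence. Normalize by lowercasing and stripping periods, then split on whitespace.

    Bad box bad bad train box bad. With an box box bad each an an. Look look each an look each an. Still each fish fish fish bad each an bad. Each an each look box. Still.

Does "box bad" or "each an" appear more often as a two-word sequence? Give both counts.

"each an" (5 vs 3)

"box bad": 3 occurrences
"each an": 5 occurrences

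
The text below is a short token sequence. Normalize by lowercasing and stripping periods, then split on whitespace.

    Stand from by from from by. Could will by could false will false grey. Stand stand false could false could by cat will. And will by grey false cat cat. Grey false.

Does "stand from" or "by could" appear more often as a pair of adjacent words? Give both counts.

"by could" (2 vs 1)

"stand from": 1 occurrence
"by could": 2 occurrences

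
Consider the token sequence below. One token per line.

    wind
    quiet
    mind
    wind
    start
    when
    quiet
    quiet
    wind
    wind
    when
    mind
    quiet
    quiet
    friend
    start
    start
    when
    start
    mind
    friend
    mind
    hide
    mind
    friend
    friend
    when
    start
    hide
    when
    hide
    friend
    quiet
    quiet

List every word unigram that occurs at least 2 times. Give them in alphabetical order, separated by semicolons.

friend; hide; mind; quiet; start; when; wind

Unigram counts meeting the condition (at least 2 times):
  friend: 5
  hide: 3
  mind: 5
  quiet: 7
  start: 5
  when: 5
  wind: 4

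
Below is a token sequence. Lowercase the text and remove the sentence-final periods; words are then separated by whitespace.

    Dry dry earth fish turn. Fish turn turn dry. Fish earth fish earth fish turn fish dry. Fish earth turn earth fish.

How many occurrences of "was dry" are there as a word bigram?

0

Scanning the 21 overlapping bigram windows for "was dry":
  (none found)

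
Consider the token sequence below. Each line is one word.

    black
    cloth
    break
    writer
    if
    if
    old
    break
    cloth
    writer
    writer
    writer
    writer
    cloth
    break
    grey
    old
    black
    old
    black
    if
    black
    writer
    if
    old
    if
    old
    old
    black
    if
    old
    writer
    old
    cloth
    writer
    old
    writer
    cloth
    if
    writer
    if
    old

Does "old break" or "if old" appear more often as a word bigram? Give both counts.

"if old" (5 vs 1)

"old break": 1 occurrence
"if old": 5 occurrences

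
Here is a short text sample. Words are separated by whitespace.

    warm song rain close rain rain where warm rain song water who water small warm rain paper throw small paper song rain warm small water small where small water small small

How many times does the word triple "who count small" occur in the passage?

Scanning the 29 overlapping trigram windows for "who count small":
  (none found)

0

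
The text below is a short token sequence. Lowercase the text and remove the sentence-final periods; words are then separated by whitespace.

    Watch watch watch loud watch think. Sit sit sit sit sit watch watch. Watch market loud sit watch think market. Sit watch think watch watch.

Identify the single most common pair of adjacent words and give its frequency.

Bigram frequencies (highest first):
  watch watch: 5
  sit sit: 4
  watch think: 3
  sit watch: 3
  watch loud: 1
  loud watch: 1
  … (7 more, each ≤ 1)

"watch watch", 5 times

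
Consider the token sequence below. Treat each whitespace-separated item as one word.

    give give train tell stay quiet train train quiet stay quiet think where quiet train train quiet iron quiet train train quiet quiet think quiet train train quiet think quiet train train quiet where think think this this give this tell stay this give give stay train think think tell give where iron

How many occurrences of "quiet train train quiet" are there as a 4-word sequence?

5

Scanning the 50 overlapping 4-gram windows for "quiet train train quiet":
  position 6–9: quiet train train quiet
  position 14–17: quiet train train quiet
  position 19–22: quiet train train quiet
  position 25–28: quiet train train quiet
  position 30–33: quiet train train quiet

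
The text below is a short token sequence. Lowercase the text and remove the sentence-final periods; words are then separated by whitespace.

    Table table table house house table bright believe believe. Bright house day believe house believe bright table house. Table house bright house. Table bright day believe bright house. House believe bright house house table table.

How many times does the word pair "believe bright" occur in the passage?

4

Scanning the 34 overlapping bigram windows for "believe bright":
  position 9–10: believe bright
  position 15–16: believe bright
  position 26–27: believe bright
  position 30–31: believe bright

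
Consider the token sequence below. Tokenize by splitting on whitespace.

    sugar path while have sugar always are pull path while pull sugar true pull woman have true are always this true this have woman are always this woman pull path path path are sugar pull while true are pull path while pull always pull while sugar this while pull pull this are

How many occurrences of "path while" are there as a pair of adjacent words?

Scanning the 51 overlapping bigram windows for "path while":
  position 2–3: path while
  position 9–10: path while
  position 40–41: path while

3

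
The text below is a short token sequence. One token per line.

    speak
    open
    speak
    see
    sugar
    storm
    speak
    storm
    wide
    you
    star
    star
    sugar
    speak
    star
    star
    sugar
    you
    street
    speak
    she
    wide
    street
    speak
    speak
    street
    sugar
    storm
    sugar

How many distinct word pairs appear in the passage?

29 tokens → 28 bigram windows in total.
Repeated bigrams (each contributes count−1 duplicates):
  star star: 2
  star sugar: 2
  street speak: 2
  sugar storm: 2
4 duplicate windows → 28 − 4 = 24 distinct.

24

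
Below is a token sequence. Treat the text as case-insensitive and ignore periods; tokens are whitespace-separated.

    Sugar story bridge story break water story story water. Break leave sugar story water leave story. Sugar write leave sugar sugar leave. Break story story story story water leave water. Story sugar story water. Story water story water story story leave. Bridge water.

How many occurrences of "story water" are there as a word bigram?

Scanning the 42 overlapping bigram windows for "story water":
  position 8–9: story water
  position 13–14: story water
  position 27–28: story water
  position 33–34: story water
  position 35–36: story water
  position 37–38: story water

6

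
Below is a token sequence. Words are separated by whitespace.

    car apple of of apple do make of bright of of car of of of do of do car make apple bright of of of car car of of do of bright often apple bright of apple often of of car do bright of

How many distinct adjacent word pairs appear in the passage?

44 tokens → 43 bigram windows in total.
Repeated bigrams (each contributes count−1 duplicates):
  of of: 8
  bright of: 4
  of car: 3
  of do: 3
  apple bright: 2
  car of: 2
  do of: 2
  of apple: 2
  … (1 more repeated)
19 duplicate windows → 43 − 19 = 24 distinct.

24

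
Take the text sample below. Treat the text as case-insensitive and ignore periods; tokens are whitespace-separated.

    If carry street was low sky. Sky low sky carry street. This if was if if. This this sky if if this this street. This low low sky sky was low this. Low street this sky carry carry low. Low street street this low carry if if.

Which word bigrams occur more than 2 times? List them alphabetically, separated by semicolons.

if if; low sky; street this; this low

Bigram counts meeting the condition (more than 2 times):
  if if: 3
  low sky: 3
  street this: 4
  this low: 3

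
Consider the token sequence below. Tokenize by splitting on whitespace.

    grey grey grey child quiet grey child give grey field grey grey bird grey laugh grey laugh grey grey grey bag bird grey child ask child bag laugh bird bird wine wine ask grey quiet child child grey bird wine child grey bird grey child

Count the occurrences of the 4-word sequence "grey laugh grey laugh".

Scanning the 42 overlapping 4-gram windows for "grey laugh grey laugh":
  position 14–17: grey laugh grey laugh

1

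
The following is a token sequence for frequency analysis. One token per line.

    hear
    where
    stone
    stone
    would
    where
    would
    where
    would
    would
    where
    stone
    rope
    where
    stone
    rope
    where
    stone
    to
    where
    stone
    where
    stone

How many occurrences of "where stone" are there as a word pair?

6

Scanning the 22 overlapping bigram windows for "where stone":
  position 2–3: where stone
  position 11–12: where stone
  position 14–15: where stone
  position 17–18: where stone
  position 20–21: where stone
  position 22–23: where stone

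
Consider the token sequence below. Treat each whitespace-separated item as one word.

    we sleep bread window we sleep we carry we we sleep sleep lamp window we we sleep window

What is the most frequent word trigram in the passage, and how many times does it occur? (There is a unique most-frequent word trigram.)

Trigram frequencies (highest first):
  we we sleep: 2
  we sleep bread: 1
  sleep bread window: 1
  bread window we: 1
  window we sleep: 1
  we sleep we: 1
  … (9 more, each ≤ 1)

"we we sleep", 2 times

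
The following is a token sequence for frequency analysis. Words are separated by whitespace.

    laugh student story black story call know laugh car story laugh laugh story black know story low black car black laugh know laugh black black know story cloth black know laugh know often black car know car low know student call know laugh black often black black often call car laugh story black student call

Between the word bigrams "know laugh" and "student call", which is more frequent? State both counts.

"know laugh": 4 occurrences
"student call": 2 occurrences

"know laugh" (4 vs 2)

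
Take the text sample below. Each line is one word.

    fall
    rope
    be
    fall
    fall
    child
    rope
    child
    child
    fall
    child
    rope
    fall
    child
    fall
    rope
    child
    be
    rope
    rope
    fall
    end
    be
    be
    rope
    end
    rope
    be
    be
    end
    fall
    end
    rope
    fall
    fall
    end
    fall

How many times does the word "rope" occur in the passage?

9

Scanning the 37 tokens for "rope":
  position 2: rope
  position 7: rope
  position 12: rope
  position 16: rope
  position 19: rope
  position 20: rope
  position 25: rope
  position 27: rope
  position 33: rope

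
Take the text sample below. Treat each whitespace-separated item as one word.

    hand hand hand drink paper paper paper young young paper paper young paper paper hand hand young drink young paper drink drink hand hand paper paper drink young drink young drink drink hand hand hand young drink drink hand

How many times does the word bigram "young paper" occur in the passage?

Scanning the 38 overlapping bigram windows for "young paper":
  position 9–10: young paper
  position 12–13: young paper
  position 19–20: young paper

3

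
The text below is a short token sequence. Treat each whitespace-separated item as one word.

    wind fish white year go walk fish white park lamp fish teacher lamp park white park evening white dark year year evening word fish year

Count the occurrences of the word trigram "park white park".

1

Scanning the 23 overlapping trigram windows for "park white park":
  position 14–16: park white park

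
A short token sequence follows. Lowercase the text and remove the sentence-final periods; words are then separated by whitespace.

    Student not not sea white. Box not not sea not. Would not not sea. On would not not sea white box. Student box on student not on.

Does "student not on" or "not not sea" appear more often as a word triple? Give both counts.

"student not on": 1 occurrence
"not not sea": 4 occurrences

"not not sea" (4 vs 1)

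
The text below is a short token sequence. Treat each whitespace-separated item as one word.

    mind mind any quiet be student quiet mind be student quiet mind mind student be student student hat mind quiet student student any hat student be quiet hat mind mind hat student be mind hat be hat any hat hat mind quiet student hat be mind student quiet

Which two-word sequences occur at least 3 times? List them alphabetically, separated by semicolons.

be student; hat mind; mind mind; student be; student quiet

Bigram counts meeting the condition (at least 3 times):
  be student: 3
  hat mind: 3
  mind mind: 3
  student be: 3
  student quiet: 3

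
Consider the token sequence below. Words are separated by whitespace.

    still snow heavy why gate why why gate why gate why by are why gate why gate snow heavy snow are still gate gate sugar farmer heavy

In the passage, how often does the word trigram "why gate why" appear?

4

Scanning the 25 overlapping trigram windows for "why gate why":
  position 4–6: why gate why
  position 7–9: why gate why
  position 9–11: why gate why
  position 14–16: why gate why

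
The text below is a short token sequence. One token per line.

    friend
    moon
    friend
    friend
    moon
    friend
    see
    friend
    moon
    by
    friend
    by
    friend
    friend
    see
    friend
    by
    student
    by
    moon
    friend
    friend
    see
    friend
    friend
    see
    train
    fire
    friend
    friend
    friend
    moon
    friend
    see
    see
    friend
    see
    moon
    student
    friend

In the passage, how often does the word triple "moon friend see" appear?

2

Scanning the 38 overlapping trigram windows for "moon friend see":
  position 5–7: moon friend see
  position 32–34: moon friend see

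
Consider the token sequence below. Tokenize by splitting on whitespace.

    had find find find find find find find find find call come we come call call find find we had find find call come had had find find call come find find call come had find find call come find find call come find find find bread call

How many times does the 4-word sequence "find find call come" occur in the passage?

Scanning the 45 overlapping 4-gram windows for "find find call come":
  position 9–12: find find call come
  position 21–24: find find call come
  position 27–30: find find call come
  position 31–34: find find call come
  position 36–39: find find call come
  position 40–43: find find call come

6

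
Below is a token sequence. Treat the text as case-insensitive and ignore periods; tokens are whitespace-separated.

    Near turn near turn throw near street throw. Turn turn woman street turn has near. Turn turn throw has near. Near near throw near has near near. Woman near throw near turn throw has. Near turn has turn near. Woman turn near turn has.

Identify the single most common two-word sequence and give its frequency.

"near turn", 6 times

Bigram frequencies (highest first):
  near turn: 6
  has near: 4
  turn near: 3
  turn throw: 3
  throw near: 3
  turn has: 3
  … (15 more, each ≤ 3)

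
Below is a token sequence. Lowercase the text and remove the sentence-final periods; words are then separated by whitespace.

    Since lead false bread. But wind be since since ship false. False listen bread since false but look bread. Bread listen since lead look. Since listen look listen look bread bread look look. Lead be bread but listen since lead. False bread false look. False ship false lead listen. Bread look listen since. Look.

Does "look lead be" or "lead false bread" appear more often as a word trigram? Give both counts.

"lead false bread" (2 vs 1)

"look lead be": 1 occurrence
"lead false bread": 2 occurrences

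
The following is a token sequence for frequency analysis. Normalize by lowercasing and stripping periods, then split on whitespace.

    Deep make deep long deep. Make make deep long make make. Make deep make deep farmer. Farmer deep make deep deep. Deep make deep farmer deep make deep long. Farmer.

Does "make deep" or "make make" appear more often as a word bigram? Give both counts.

"make deep": 7 occurrences
"make make": 3 occurrences

"make deep" (7 vs 3)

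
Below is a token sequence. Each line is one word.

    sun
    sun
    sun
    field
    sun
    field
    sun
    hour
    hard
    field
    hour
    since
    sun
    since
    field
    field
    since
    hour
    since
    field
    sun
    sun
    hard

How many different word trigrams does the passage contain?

20

23 tokens → 21 trigram windows in total.
Repeated trigrams (each contributes count−1 duplicates):
  sun field sun: 2
1 duplicate windows → 21 − 1 = 20 distinct.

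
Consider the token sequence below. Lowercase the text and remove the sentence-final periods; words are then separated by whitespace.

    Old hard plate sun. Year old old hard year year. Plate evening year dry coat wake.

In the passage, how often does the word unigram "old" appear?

3

Scanning the 16 tokens for "old":
  position 1: old
  position 6: old
  position 7: old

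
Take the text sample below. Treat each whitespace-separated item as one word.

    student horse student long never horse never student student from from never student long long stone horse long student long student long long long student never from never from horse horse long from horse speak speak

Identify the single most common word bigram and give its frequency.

Bigram frequencies (highest first):
  student long: 4
  long long: 3
  long student: 3
  never student: 2
  from never: 2
  horse long: 2
  … (17 more, each ≤ 2)

"student long", 4 times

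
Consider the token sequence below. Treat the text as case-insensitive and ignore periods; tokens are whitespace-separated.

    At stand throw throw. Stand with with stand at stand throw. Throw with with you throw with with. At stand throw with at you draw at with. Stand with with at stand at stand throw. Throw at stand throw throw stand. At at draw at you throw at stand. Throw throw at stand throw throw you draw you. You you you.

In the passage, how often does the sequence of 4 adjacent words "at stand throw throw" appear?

Scanning the 58 overlapping 4-gram windows for "at stand throw throw":
  position 1–4: at stand throw throw
  position 9–12: at stand throw throw
  position 33–36: at stand throw throw
  position 37–40: at stand throw throw
  position 48–51: at stand throw throw
  position 52–55: at stand throw throw

6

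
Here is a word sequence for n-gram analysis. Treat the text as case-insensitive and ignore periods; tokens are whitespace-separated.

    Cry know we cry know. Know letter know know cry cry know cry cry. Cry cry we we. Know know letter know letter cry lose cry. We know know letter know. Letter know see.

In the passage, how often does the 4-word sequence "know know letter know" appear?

3

Scanning the 31 overlapping 4-gram windows for "know know letter know":
  position 5–8: know know letter know
  position 19–22: know know letter know
  position 28–31: know know letter know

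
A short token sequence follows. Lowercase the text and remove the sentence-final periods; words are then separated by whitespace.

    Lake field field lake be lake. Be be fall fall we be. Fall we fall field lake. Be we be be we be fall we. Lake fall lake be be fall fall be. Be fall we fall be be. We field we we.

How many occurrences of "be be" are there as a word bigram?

Scanning the 42 overlapping bigram windows for "be be":
  position 7–8: be be
  position 20–21: be be
  position 29–30: be be
  position 33–34: be be
  position 38–39: be be

5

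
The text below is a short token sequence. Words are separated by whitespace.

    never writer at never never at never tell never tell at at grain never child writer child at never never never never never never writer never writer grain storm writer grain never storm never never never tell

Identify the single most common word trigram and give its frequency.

"never never never", 5 times

Trigram frequencies (highest first):
  never never never: 5
  at never never: 2
  never writer at: 1
  writer at never: 1
  never never at: 1
  never at never: 1
  … (24 more, each ≤ 1)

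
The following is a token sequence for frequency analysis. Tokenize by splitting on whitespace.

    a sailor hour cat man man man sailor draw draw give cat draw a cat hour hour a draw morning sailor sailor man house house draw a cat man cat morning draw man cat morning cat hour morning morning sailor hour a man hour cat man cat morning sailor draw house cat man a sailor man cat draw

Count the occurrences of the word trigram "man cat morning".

3

Scanning the 56 overlapping trigram windows for "man cat morning":
  position 29–31: man cat morning
  position 33–35: man cat morning
  position 46–48: man cat morning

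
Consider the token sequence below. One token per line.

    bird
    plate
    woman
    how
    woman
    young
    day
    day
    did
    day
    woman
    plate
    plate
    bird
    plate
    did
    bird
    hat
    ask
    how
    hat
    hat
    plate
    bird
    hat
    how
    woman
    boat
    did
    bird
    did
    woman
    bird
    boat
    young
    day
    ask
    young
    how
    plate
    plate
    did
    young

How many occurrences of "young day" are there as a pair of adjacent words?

2

Scanning the 42 overlapping bigram windows for "young day":
  position 6–7: young day
  position 35–36: young day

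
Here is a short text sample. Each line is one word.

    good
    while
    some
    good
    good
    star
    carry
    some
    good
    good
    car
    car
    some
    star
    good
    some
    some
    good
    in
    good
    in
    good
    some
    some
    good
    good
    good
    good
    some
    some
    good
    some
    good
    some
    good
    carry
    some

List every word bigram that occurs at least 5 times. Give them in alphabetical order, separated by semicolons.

good good; good some; some good

Bigram counts meeting the condition (at least 5 times):
  good good: 5
  good some: 5
  some good: 7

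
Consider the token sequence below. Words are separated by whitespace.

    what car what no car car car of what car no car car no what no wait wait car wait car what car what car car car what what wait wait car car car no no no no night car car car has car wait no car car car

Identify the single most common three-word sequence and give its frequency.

"car car car", 5 times

Trigram frequencies (highest first):
  car car car: 5
  no car car: 3
  what car what: 2
  car car no: 2
  wait wait car: 2
  car what car: 2
  … (30 more, each ≤ 2)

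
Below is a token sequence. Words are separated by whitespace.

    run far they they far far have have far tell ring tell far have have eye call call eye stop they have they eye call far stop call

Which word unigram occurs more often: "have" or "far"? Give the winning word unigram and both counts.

"far" (6 vs 5)

"have": 5 occurrences
"far": 6 occurrences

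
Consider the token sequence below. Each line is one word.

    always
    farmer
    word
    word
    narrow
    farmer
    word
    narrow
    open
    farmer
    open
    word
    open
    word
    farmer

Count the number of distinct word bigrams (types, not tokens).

15 tokens → 14 bigram windows in total.
Repeated bigrams (each contributes count−1 duplicates):
  farmer word: 2
  open word: 2
  word narrow: 2
3 duplicate windows → 14 − 3 = 11 distinct.

11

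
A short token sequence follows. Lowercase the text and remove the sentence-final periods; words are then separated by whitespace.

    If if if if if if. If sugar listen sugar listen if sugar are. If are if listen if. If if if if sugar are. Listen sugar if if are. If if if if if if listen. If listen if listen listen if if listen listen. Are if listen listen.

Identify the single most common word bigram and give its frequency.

Bigram frequencies (highest first):
  if if: 17
  if listen: 6
  listen if: 5
  are if: 4
  if sugar: 3
  listen listen: 3
  … (7 more, each ≤ 2)

"if if", 17 times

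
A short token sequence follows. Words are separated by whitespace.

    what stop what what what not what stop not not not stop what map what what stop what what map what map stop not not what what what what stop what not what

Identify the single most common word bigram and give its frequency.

"what what", 7 times

Bigram frequencies (highest first):
  what what: 7
  what stop: 4
  stop what: 4
  not what: 3
  not not: 3
  what map: 3
  … (5 more, each ≤ 2)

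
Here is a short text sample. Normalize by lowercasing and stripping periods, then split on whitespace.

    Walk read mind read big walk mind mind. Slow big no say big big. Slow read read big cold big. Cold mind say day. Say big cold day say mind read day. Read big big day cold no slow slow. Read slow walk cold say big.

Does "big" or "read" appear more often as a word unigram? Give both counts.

"big" (10 vs 7)

"big": 10 occurrences
"read": 7 occurrences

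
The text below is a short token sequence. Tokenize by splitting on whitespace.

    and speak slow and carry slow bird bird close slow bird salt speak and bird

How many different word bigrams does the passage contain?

13

15 tokens → 14 bigram windows in total.
Repeated bigrams (each contributes count−1 duplicates):
  slow bird: 2
1 duplicate windows → 14 − 1 = 13 distinct.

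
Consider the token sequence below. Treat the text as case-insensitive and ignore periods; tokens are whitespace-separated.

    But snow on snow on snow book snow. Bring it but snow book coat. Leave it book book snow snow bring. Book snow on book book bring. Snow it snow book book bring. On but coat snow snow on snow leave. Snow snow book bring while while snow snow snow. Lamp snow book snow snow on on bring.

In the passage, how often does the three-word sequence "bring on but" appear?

Scanning the 56 overlapping trigram windows for "bring on but":
  position 33–35: bring on but

1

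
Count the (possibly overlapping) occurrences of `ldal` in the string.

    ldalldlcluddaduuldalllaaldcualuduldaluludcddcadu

Sliding a length-4 window over the 48 characters (45 positions):
  position 1–4: ldal
  position 17–20: ldal
  position 34–37: ldal

3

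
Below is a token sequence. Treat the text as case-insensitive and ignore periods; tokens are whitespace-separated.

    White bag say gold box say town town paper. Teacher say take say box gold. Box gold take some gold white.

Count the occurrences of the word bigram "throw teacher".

0

Scanning the 20 overlapping bigram windows for "throw teacher":
  (none found)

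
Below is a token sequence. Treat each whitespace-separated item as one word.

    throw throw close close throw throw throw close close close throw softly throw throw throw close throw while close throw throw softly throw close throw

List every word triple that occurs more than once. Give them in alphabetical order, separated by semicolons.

Trigram counts meeting the condition (more than once):
  close close throw: 2
  close throw throw: 2
  throw close close: 2
  throw close throw: 2
  throw softly throw: 2
  throw throw close: 3
  throw throw throw: 2

close close throw; close throw throw; throw close close; throw close throw; throw softly throw; throw throw close; throw throw throw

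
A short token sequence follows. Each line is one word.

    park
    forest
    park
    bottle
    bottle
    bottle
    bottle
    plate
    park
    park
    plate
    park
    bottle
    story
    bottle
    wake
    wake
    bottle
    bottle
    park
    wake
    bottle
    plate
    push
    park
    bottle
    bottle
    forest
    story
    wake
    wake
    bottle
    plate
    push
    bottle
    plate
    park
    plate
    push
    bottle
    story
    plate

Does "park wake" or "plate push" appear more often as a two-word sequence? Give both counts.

"park wake": 1 occurrence
"plate push": 3 occurrences

"plate push" (3 vs 1)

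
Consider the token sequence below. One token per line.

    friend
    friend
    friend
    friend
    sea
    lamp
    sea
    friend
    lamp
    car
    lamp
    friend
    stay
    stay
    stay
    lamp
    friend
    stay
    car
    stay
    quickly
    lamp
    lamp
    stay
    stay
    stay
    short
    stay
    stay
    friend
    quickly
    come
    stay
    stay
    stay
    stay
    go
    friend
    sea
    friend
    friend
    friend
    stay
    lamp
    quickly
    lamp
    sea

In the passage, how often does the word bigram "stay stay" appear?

8

Scanning the 46 overlapping bigram windows for "stay stay":
  position 13–14: stay stay
  position 14–15: stay stay
  position 24–25: stay stay
  position 25–26: stay stay
  position 28–29: stay stay
  position 33–34: stay stay
  position 34–35: stay stay
  position 35–36: stay stay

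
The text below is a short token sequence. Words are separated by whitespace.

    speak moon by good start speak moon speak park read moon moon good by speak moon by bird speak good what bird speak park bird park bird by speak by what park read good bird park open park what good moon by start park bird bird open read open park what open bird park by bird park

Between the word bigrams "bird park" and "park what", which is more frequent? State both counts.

"bird park": 4 occurrences
"park what": 2 occurrences

"bird park" (4 vs 2)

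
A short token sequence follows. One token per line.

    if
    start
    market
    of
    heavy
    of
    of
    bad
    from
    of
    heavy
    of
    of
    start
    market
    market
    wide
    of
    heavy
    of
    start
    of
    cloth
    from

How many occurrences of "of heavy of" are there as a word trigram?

3

Scanning the 22 overlapping trigram windows for "of heavy of":
  position 4–6: of heavy of
  position 10–12: of heavy of
  position 18–20: of heavy of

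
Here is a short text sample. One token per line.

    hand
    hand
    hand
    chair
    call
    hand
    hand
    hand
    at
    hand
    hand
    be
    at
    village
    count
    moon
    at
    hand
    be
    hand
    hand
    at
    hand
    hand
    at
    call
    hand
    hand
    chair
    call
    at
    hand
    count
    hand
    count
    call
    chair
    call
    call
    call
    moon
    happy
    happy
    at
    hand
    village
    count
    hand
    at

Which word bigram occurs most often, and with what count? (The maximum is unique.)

"hand hand", 8 times

Bigram frequencies (highest first):
  hand hand: 8
  at hand: 5
  hand at: 4
  chair call: 3
  hand chair: 2
  call hand: 2
  … (19 more, each ≤ 2)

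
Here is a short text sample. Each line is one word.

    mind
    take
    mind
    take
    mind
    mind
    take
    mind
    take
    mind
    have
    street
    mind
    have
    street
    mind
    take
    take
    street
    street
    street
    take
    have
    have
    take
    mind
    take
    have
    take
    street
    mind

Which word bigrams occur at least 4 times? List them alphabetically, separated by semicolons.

Bigram counts meeting the condition (at least 4 times):
  mind take: 6
  take mind: 5

mind take; take mind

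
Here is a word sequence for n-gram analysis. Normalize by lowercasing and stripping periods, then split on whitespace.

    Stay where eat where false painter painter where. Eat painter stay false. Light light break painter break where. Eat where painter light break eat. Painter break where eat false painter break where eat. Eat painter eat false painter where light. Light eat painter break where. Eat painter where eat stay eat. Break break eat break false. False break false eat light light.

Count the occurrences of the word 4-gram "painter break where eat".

Scanning the 59 overlapping 4-gram windows for "painter break where eat":
  position 16–19: painter break where eat
  position 25–28: painter break where eat
  position 30–33: painter break where eat
  position 43–46: painter break where eat

4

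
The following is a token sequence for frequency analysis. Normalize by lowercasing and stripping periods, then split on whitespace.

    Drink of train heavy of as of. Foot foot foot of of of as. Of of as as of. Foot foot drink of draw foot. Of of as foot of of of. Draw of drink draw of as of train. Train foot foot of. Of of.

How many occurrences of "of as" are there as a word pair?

Scanning the 45 overlapping bigram windows for "of as":
  position 5–6: of as
  position 13–14: of as
  position 16–17: of as
  position 27–28: of as
  position 37–38: of as

5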